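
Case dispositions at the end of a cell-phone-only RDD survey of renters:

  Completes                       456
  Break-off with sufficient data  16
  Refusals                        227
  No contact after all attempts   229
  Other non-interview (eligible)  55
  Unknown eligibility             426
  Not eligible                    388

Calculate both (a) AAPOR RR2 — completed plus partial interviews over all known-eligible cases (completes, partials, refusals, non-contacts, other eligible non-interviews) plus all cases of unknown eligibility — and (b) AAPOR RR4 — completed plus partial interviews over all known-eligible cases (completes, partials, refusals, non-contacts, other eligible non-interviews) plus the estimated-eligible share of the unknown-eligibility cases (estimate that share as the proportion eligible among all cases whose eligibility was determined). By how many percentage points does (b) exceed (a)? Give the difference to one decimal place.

Top → 456 + 16 = 472
Denominator → 456 + 16 + 227 + 229 + 55 + 426 = 1409
RR2 = 472 / 1409 = 0.3350
Known eligible → 456 + 16 + 227 + 229 + 55 = 983
e = 983 / (983 + 388) = 983 / 1371 = 0.7170
Eligible share of unknowns → 0.7170 × 426 = 305.44
Denominator → 983 + 305.44 = 1288.44
RR4 = 472 / 1288.44 = 0.3663
Difference = 36.63 − 33.50 = 3.13 percentage points

3.1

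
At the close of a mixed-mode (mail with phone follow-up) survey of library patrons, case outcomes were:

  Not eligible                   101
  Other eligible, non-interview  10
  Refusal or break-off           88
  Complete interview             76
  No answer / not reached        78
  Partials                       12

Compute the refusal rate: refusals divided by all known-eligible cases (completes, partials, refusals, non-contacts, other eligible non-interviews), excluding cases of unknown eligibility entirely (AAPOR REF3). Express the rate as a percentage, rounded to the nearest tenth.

Top → 88
Denominator → 76 + 12 + 88 + 78 + 10 = 264
REF3 = 88 / 264 = 0.3333

33.3%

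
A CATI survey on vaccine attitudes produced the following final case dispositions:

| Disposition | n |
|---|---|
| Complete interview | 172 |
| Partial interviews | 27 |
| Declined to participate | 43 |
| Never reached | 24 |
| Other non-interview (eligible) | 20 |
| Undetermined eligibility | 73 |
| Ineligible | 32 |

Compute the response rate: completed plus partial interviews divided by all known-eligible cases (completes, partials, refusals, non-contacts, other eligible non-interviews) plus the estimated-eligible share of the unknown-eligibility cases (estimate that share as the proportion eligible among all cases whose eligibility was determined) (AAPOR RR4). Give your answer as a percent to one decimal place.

56.6%

Top → 172 + 27 = 199
Known eligible → 172 + 27 + 43 + 24 + 20 = 286
e = 286 / (286 + 32) = 286 / 318 = 0.8994
Eligible share of unknowns → 0.8994 × 73 = 65.66
Denominator → 286 + 65.66 = 351.66
RR4 = 199 / 351.66 = 0.5659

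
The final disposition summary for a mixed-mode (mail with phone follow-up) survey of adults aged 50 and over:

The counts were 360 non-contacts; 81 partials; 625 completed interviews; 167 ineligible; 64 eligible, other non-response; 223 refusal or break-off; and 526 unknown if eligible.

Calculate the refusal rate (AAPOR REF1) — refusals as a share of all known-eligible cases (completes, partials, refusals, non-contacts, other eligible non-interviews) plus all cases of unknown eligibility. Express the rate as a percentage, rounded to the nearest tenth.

Num: 223
Denom: 625 + 81 + 223 + 360 + 64 + 526 = 1879
REF1 = 223 / 1879 = 0.1187

11.9%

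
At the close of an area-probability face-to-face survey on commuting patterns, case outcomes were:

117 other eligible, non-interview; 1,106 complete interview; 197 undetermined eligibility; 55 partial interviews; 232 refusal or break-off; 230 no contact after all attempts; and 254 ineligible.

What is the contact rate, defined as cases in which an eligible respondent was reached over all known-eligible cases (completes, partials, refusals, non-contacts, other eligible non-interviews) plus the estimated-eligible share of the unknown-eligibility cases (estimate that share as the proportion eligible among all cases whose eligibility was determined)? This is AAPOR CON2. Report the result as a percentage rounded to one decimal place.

79.0%

Numerator → 1106 + 55 + 232 + 117 = 1510
Eligible (known) → 1106 + 55 + 232 + 230 + 117 = 1740
e = 1740 / (1740 + 254) = 1740 / 1994 = 0.8726
Estimated eligible among unknowns → 0.8726 × 197 = 171.90
Denominator → 1740 + 171.90 = 1911.90
CON2 = 1510 / 1911.90 = 0.7898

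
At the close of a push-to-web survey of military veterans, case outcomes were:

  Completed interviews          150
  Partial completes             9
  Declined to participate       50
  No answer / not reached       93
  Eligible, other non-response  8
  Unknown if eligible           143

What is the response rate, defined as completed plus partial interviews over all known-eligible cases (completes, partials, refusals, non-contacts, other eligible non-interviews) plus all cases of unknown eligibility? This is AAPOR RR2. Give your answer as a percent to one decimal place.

Top = 150 + 9 = 159
Denominator = 150 + 9 + 50 + 93 + 8 + 143 = 453
RR2 = 159 / 453 = 0.3510

35.1%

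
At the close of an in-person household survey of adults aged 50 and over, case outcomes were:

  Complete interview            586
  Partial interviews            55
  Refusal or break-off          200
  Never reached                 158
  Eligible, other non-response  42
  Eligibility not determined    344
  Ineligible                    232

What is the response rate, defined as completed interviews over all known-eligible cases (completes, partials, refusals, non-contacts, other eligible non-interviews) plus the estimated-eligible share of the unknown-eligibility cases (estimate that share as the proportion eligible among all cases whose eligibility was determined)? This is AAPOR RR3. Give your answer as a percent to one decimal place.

Top: 586
Eligible (known): 586 + 55 + 200 + 158 + 42 = 1041
e = 1041 / (1041 + 232) = 1041 / 1273 = 0.8178
Eligible share of unknowns: 0.8178 × 344 = 281.32
Denom: 1041 + 281.32 = 1322.32
RR3 = 586 / 1322.32 = 0.4432

44.3%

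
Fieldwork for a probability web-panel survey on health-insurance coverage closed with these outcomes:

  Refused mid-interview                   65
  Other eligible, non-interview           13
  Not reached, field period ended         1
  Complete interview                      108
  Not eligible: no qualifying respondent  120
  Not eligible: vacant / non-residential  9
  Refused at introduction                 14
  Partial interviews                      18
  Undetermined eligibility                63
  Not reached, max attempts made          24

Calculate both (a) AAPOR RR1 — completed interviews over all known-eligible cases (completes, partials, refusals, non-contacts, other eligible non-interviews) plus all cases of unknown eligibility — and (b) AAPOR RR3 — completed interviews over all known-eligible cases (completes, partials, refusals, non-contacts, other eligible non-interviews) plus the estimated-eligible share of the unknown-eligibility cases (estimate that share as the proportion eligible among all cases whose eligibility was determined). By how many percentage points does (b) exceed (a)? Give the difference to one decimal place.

2.7

Refusals = 14 + 65 = 79
No contact after all attempts = 1 + 24 = 25
Screened out, ineligible = 120 + 9 = 129
Num: 108
Denom: 108 + 18 + 79 + 25 + 13 + 63 = 306
RR1 = 108 / 306 = 0.3529
Known eligible: 108 + 18 + 79 + 25 + 13 = 243
e = 243 / (243 + 129) = 243 / 372 = 0.6532
Eligible share of unknowns: 0.6532 × 63 = 41.15
Denom: 243 + 41.15 = 284.15
RR3 = 108 / 284.15 = 0.3801
Difference = 38.01 − 35.29 = 2.72 percentage points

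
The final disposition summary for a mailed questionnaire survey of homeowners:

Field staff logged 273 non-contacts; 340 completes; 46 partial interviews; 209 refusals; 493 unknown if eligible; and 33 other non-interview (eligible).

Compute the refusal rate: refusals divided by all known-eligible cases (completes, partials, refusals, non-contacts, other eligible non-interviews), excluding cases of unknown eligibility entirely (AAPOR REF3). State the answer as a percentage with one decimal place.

23.2%

Numerator → 209
Denom → 340 + 46 + 209 + 273 + 33 = 901
REF3 = 209 / 901 = 0.2320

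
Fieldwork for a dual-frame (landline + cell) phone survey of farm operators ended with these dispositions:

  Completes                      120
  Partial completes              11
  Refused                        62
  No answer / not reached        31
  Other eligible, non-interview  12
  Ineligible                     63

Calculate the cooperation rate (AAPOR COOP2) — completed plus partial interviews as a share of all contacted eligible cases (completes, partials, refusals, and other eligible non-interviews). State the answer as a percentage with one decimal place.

63.9%

Top: 120 + 11 = 131
Base: 120 + 11 + 62 + 12 = 205
COOP2 = 131 / 205 = 0.6390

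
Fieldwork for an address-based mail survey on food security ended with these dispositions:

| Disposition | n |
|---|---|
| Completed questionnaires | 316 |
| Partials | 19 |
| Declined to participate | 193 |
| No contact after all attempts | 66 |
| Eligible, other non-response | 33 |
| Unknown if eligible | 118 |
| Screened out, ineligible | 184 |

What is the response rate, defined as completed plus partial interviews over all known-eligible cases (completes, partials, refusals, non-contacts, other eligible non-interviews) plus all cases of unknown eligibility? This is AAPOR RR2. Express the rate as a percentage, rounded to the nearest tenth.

45.0%

Top → 316 + 19 = 335
Denom → 316 + 19 + 193 + 66 + 33 + 118 = 745
RR2 = 335 / 745 = 0.4497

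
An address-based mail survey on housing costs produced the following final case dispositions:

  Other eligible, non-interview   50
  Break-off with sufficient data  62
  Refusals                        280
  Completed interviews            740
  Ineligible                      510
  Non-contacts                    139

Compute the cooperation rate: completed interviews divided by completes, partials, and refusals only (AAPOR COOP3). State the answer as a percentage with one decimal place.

Num: 740
Base: 740 + 62 + 280 = 1082
COOP3 = 740 / 1082 = 0.6839

68.4%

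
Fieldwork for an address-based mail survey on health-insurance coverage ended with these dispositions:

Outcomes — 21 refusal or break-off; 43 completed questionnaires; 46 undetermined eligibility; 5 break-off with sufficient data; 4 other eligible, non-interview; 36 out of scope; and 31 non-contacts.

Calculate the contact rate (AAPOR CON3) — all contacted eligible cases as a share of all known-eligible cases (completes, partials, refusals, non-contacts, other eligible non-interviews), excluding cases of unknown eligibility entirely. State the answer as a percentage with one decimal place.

Numerator = 43 + 5 + 21 + 4 = 73
Denominator = 43 + 5 + 21 + 31 + 4 = 104
CON3 = 73 / 104 = 0.7019

70.2%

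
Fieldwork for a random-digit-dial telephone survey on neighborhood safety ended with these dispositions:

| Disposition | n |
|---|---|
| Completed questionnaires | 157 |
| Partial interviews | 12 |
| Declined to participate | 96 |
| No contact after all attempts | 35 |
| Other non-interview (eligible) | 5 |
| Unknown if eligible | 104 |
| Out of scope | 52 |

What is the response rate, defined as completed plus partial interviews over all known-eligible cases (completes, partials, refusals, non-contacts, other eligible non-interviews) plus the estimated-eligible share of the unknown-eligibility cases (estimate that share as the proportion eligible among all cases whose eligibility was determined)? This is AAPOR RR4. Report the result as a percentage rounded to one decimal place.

Num: 157 + 12 = 169
Eligible (known): 157 + 12 + 96 + 35 + 5 = 305
e = 305 / (305 + 52) = 305 / 357 = 0.8543
Estimated eligible among unknowns: 0.8543 × 104 = 88.85
Denominator: 305 + 88.85 = 393.85
RR4 = 169 / 393.85 = 0.4291

42.9%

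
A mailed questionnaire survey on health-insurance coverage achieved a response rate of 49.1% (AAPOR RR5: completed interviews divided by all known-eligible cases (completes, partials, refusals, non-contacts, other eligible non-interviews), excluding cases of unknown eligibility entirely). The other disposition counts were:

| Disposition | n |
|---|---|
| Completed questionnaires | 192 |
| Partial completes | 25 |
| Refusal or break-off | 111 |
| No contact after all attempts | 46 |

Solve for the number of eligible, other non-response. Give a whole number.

17

RR5 = 192 / D = 0.491
D = 192 / 0.491 = 391.0
Rest of base = 374
eligible, other non-response = 391.0 − 374 ≈ 17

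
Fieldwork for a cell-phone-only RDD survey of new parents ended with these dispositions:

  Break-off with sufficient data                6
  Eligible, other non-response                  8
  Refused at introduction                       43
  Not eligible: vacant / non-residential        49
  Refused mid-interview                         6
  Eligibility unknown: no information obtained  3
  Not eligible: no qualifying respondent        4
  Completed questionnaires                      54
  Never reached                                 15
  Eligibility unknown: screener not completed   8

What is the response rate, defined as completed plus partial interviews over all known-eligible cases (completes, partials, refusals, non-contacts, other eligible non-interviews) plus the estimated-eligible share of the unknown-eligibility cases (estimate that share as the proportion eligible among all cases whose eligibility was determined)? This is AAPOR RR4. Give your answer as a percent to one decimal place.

42.9%

Refusal or break-off = 43 + 6 = 49
Unknown eligibility = 8 + 3 = 11
Out of scope = 4 + 49 = 53
Num: 54 + 6 = 60
Known eligible: 54 + 6 + 49 + 15 + 8 = 132
e = 132 / (132 + 53) = 132 / 185 = 0.7135
e × U: 0.7135 × 11 = 7.85
Denominator: 132 + 7.85 = 139.85
RR4 = 60 / 139.85 = 0.4290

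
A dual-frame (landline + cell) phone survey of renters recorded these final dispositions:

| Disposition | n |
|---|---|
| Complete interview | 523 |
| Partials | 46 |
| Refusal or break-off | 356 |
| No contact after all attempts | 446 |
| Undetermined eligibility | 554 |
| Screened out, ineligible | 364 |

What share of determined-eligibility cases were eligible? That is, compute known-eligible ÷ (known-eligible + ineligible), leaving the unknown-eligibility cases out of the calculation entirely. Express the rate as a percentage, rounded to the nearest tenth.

79.0%

Determined eligible = 523 + 46 + 356 + 446 = 1371
e = 1371 / (1371 + 364) = 1371 / 1735 = 0.7902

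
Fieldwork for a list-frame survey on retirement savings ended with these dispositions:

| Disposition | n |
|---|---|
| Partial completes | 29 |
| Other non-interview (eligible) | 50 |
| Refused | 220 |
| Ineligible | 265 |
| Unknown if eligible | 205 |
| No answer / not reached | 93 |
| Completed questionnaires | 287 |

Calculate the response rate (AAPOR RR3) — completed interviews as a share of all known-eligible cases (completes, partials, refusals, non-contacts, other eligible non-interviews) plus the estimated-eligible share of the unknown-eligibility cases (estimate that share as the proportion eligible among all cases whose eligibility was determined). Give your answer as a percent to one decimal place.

Top → 287
Known eligible → 287 + 29 + 220 + 93 + 50 = 679
e = 679 / (679 + 265) = 679 / 944 = 0.7193
e × U → 0.7193 × 205 = 147.46
Denom → 679 + 147.46 = 826.46
RR3 = 287 / 826.46 = 0.3473

34.7%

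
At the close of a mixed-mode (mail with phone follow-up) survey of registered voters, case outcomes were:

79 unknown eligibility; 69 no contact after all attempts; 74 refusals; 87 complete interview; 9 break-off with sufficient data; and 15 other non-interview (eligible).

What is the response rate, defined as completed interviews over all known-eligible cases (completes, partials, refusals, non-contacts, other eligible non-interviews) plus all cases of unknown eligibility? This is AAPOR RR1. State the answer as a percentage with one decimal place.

26.1%

Num: 87
Base: 87 + 9 + 74 + 69 + 15 + 79 = 333
RR1 = 87 / 333 = 0.2613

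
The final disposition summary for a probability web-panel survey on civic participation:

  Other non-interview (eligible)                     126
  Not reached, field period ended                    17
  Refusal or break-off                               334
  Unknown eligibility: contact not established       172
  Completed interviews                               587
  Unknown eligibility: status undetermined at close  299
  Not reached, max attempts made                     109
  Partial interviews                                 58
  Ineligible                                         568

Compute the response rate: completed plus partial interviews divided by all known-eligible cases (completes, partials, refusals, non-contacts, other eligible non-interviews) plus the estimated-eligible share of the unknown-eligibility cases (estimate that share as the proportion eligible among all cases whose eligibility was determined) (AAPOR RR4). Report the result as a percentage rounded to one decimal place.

41.5%

Non-contacts = 17 + 109 = 126
Eligibility not determined = 172 + 299 = 471
Numerator → 587 + 58 = 645
Determined eligible → 587 + 58 + 334 + 126 + 126 = 1231
e = 1231 / (1231 + 568) = 1231 / 1799 = 0.6843
e × U → 0.6843 × 471 = 322.31
Denominator → 1231 + 322.31 = 1553.31
RR4 = 645 / 1553.31 = 0.4152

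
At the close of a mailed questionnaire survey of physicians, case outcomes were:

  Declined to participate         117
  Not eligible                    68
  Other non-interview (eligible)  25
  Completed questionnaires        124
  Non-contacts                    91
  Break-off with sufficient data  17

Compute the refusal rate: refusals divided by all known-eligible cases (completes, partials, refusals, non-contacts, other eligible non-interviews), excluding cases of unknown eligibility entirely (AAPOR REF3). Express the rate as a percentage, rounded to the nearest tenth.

31.3%

Top = 117
Denominator = 124 + 17 + 117 + 91 + 25 = 374
REF3 = 117 / 374 = 0.3128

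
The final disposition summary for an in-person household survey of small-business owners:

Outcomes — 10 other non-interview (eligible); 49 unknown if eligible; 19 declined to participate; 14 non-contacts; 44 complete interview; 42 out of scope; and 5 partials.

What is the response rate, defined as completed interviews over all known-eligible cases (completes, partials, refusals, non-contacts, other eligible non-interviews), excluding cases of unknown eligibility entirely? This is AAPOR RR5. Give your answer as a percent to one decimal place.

Top = 44
Denominator = 44 + 5 + 19 + 14 + 10 = 92
RR5 = 44 / 92 = 0.4783

47.8%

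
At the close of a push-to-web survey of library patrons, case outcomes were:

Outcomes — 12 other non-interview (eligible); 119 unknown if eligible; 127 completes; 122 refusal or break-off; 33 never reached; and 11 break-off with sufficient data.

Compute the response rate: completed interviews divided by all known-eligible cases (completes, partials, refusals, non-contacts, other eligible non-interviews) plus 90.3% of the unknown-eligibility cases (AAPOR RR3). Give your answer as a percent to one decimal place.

Num = 127
Eligible (known) = 127 + 11 + 122 + 33 + 12 = 305
Estimated eligible among unknowns = 0.9030 × 119 = 107.46
Denominator = 305 + 107.46 = 412.46
RR3 = 127 / 412.46 = 0.3079

30.8%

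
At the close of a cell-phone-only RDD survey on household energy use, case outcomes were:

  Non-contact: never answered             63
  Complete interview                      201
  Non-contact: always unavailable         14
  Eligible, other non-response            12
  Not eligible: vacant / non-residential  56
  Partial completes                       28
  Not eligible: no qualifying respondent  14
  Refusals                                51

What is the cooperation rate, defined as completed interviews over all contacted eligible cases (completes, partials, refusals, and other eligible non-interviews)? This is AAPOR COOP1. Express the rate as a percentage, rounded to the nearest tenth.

Non-contacts = 63 + 14 = 77
Not eligible = 14 + 56 = 70
Numerator: 201
Denom: 201 + 28 + 51 + 12 = 292
COOP1 = 201 / 292 = 0.6884

68.8%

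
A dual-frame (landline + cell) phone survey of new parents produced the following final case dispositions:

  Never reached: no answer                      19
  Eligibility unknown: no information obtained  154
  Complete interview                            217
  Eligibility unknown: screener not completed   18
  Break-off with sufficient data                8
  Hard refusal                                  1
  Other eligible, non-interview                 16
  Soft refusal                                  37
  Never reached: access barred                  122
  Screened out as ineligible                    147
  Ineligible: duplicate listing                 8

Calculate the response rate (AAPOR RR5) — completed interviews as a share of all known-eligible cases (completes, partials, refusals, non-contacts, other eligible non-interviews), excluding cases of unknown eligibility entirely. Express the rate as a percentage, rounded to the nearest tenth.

51.7%

Refusals = 1 + 37 = 38
No answer / not reached = 19 + 122 = 141
Eligibility not determined = 18 + 154 = 172
Not eligible = 147 + 8 = 155
Top → 217
Denom → 217 + 8 + 38 + 141 + 16 = 420
RR5 = 217 / 420 = 0.5167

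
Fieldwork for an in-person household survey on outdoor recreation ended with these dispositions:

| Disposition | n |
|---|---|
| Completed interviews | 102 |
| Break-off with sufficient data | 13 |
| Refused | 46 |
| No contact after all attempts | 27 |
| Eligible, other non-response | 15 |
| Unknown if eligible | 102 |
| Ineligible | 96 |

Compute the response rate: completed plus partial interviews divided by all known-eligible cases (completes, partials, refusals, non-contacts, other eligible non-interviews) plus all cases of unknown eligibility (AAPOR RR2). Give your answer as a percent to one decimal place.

Num = 102 + 13 = 115
Base = 102 + 13 + 46 + 27 + 15 + 102 = 305
RR2 = 115 / 305 = 0.3770

37.7%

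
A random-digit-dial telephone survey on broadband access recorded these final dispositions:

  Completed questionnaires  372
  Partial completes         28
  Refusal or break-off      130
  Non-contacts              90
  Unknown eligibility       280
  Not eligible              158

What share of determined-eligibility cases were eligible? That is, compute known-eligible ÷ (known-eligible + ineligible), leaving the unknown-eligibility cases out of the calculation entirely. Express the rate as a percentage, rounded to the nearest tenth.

Eligible (known) → 372 + 28 + 130 + 90 = 620
e = 620 / (620 + 158) = 620 / 778 = 0.7969

79.7%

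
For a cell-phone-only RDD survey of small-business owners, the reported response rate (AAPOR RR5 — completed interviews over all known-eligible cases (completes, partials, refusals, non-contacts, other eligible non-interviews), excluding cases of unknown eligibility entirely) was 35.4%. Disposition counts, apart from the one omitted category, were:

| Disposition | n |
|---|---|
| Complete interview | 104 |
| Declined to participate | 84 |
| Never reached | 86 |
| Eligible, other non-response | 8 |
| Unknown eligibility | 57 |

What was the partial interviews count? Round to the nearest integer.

RR5 = 104 / D = 0.354
D = 104 / 0.354 = 293.8
Remaining denominator categories sum to 282
partial interviews = 293.8 − 282 ≈ 12

12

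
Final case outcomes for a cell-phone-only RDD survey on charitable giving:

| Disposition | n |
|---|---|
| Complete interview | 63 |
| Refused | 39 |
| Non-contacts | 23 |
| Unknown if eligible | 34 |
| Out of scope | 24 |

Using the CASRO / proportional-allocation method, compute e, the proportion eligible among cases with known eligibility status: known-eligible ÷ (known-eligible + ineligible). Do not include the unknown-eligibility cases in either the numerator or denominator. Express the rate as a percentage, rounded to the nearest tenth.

83.9%

Determined eligible = 63 + 39 + 23 = 125
e = 125 / (125 + 24) = 125 / 149 = 0.8389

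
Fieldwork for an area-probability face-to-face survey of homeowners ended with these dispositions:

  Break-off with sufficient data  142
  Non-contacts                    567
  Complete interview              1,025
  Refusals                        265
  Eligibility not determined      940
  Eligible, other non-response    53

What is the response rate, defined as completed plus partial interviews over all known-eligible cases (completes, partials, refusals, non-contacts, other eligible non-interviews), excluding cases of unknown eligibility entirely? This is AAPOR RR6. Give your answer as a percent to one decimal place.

56.9%

Top → 1025 + 142 = 1167
Denom → 1025 + 142 + 265 + 567 + 53 = 2052
RR6 = 1167 / 2052 = 0.5687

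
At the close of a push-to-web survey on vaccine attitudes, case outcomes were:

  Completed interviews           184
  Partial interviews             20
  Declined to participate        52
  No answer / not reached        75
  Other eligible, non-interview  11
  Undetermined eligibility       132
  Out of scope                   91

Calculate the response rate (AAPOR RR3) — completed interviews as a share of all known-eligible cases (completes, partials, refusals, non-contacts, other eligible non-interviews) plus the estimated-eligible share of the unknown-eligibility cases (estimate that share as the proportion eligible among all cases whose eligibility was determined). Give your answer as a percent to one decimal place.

41.2%

Numerator: 184
Determined eligible: 184 + 20 + 52 + 75 + 11 = 342
e = 342 / (342 + 91) = 342 / 433 = 0.7898
Estimated eligible among unknowns: 0.7898 × 132 = 104.25
Base: 342 + 104.25 = 446.25
RR3 = 184 / 446.25 = 0.4123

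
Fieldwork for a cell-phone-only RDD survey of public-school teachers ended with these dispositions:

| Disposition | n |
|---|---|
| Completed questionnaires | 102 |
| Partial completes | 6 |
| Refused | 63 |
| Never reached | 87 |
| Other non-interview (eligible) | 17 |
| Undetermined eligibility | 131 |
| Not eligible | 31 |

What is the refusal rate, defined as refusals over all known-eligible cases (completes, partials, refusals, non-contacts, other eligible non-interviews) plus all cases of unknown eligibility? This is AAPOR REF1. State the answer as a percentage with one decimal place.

15.5%

Top: 63
Base: 102 + 6 + 63 + 87 + 17 + 131 = 406
REF1 = 63 / 406 = 0.1552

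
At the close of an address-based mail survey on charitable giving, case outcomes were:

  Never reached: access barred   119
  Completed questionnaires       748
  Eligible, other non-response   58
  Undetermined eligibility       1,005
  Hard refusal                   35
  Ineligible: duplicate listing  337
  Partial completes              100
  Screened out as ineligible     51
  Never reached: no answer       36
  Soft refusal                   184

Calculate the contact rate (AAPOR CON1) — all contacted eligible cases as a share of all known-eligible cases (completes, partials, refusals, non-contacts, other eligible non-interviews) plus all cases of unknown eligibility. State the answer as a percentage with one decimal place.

49.2%

Refusal or break-off = 35 + 184 = 219
No contact after all attempts = 36 + 119 = 155
Screened out, ineligible = 51 + 337 = 388
Num = 748 + 100 + 219 + 58 = 1125
Denom = 748 + 100 + 219 + 155 + 58 + 1005 = 2285
CON1 = 1125 / 2285 = 0.4923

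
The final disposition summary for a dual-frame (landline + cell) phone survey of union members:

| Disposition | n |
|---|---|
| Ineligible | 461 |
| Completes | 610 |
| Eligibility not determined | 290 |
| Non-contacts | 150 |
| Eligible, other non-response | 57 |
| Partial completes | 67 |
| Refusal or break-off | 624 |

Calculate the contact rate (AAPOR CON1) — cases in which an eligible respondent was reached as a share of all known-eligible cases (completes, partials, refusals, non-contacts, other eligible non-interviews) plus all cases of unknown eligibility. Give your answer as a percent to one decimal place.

Top: 610 + 67 + 624 + 57 = 1358
Base: 610 + 67 + 624 + 150 + 57 + 290 = 1798
CON1 = 1358 / 1798 = 0.7553

75.5%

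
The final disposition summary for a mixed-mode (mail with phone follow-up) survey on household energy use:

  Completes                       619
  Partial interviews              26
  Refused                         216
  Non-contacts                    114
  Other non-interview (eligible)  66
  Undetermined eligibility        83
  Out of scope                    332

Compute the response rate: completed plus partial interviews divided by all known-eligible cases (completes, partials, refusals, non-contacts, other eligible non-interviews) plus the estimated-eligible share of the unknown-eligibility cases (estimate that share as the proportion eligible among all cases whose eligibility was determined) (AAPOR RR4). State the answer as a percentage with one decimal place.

58.4%

Top = 619 + 26 = 645
Determined eligible = 619 + 26 + 216 + 114 + 66 = 1041
e = 1041 / (1041 + 332) = 1041 / 1373 = 0.7582
e × U = 0.7582 × 83 = 62.93
Denom = 1041 + 62.93 = 1103.93
RR4 = 645 / 1103.93 = 0.5843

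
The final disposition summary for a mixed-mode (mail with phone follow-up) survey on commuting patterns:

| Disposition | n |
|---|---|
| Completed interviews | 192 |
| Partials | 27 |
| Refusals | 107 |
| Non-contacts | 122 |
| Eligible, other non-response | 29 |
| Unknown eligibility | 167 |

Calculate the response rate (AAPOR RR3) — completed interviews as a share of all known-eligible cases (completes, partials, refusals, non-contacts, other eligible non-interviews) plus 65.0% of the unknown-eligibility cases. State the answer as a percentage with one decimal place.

32.8%

Top → 192
Eligible (known) → 192 + 27 + 107 + 122 + 29 = 477
Eligible share of unknowns → 0.6500 × 167 = 108.55
Denom → 477 + 108.55 = 585.55
RR3 = 192 / 585.55 = 0.3279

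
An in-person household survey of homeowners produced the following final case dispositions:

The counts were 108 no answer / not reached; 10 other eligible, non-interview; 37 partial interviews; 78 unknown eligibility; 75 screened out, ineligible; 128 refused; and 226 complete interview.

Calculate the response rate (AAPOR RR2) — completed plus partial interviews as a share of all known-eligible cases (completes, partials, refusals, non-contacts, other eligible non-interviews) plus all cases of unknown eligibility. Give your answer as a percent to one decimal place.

44.8%

Top = 226 + 37 = 263
Denominator = 226 + 37 + 128 + 108 + 10 + 78 = 587
RR2 = 263 / 587 = 0.4480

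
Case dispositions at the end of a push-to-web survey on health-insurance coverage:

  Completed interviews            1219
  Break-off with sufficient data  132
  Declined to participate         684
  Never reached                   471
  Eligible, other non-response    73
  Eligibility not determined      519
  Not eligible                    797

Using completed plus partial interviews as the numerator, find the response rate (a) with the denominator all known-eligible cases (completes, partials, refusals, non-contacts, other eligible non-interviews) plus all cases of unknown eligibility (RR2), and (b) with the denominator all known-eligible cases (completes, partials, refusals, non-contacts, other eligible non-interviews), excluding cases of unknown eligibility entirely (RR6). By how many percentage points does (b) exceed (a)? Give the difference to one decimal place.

8.8

Num = 1219 + 132 = 1351
Base = 1219 + 132 + 684 + 471 + 73 + 519 = 3098
RR2 = 1351 / 3098 = 0.4361
Base = 1219 + 132 + 684 + 471 + 73 = 2579
RR6 = 1351 / 2579 = 0.5238
Difference = 52.38 − 43.61 = 8.77 percentage points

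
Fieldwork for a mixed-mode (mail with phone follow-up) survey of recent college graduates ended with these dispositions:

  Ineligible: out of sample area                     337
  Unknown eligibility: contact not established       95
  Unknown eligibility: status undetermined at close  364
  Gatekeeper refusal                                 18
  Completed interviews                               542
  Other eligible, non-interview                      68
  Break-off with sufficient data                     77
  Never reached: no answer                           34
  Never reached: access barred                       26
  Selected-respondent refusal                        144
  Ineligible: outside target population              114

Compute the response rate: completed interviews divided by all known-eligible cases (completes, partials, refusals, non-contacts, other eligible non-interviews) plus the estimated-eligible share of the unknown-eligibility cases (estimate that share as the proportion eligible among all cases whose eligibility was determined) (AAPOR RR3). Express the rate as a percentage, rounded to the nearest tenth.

44.6%

Refusals = 18 + 144 = 162
Non-contacts = 34 + 26 = 60
Unknown eligibility = 95 + 364 = 459
Ineligible = 114 + 337 = 451
Top: 542
Eligible (known): 542 + 77 + 162 + 60 + 68 = 909
e = 909 / (909 + 451) = 909 / 1360 = 0.6684
Eligible share of unknowns: 0.6684 × 459 = 306.80
Denom: 909 + 306.80 = 1215.80
RR3 = 542 / 1215.80 = 0.4458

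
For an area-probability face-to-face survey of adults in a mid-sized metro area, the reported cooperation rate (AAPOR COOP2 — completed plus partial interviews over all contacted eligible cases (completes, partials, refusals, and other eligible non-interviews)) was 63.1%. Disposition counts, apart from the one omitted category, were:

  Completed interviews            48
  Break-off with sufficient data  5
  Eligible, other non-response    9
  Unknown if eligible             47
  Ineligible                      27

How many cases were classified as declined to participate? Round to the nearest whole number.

22

Numerator = 48 + 5 = 53
COOP2 = 53 / D = 0.631
D = 53 / 0.631 = 84.0
Rest of base = 62
declined to participate = 84.0 − 62 ≈ 22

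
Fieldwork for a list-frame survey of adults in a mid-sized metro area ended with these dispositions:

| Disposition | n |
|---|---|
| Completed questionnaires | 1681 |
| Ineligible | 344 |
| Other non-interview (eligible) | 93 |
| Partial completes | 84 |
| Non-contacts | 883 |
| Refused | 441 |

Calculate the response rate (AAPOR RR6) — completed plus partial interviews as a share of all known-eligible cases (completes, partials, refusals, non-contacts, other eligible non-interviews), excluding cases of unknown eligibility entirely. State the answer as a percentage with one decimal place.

55.5%

Numerator = 1681 + 84 = 1765
Denominator = 1681 + 84 + 441 + 883 + 93 = 3182
RR6 = 1765 / 3182 = 0.5547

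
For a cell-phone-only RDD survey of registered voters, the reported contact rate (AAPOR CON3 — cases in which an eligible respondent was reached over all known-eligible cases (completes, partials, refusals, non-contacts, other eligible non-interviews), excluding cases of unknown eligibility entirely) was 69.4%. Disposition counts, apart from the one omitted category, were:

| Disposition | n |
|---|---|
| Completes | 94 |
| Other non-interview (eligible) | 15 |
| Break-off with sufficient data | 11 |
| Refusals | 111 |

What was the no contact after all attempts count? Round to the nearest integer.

102

Num = 94 + 11 + 111 + 15 = 231
CON3 = 231 / D = 0.694
D = 231 / 0.694 = 332.9
Rest of base = 231
no contact after all attempts = 332.9 − 231 ≈ 102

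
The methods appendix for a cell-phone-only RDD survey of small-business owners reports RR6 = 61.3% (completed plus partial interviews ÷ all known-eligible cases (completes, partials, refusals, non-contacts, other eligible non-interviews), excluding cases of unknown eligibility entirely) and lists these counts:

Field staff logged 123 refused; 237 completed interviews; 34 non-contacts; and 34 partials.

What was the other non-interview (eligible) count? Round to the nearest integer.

14

Num → 237 + 34 = 271
RR6 = 271 / D = 0.613
D = 271 / 0.613 = 442.1
Rest of base = 428
other non-interview (eligible) = 442.1 − 428 ≈ 14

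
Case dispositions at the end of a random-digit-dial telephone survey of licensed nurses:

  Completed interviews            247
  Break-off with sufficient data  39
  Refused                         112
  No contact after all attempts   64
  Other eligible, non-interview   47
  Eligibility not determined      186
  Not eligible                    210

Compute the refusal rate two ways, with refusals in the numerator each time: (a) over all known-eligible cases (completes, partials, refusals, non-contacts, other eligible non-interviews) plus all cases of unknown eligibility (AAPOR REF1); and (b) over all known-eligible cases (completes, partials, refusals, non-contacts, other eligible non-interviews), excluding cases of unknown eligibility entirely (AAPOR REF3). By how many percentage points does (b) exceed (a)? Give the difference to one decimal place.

5.9

Num = 112
Denom = 247 + 39 + 112 + 64 + 47 + 186 = 695
REF1 = 112 / 695 = 0.1612
Denom = 247 + 39 + 112 + 64 + 47 = 509
REF3 = 112 / 509 = 0.2200
Difference = 22.00 − 16.12 = 5.88 percentage points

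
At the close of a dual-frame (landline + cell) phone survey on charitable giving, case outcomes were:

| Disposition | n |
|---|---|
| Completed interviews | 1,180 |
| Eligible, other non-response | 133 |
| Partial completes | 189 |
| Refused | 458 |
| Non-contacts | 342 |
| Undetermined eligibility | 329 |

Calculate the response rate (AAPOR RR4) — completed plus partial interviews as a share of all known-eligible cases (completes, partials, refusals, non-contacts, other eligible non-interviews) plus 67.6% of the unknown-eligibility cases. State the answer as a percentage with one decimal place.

54.2%

Top → 1180 + 189 = 1369
Eligible (known) → 1180 + 189 + 458 + 342 + 133 = 2302
e × U → 0.6760 × 329 = 222.40
Base → 2302 + 222.40 = 2524.40
RR4 = 1369 / 2524.40 = 0.5423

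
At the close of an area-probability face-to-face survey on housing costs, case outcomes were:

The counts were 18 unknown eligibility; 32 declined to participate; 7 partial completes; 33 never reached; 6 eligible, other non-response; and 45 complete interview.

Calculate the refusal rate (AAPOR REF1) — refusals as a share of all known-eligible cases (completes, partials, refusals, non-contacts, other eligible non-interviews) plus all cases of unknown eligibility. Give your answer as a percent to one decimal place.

Numerator: 32
Denominator: 45 + 7 + 32 + 33 + 6 + 18 = 141
REF1 = 32 / 141 = 0.2270

22.7%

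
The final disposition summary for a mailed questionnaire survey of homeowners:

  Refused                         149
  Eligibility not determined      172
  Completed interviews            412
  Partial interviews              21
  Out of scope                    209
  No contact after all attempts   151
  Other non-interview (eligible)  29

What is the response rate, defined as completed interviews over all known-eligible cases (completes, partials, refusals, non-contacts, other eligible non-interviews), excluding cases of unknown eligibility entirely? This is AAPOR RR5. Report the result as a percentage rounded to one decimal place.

54.1%

Numerator: 412
Denominator: 412 + 21 + 149 + 151 + 29 = 762
RR5 = 412 / 762 = 0.5407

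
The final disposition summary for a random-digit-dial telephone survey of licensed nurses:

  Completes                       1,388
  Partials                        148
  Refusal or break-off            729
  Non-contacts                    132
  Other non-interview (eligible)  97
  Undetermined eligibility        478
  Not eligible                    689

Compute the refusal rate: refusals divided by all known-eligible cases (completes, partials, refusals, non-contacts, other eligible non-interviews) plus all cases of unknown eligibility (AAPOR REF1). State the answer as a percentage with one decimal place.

24.5%

Num: 729
Base: 1388 + 148 + 729 + 132 + 97 + 478 = 2972
REF1 = 729 / 2972 = 0.2453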